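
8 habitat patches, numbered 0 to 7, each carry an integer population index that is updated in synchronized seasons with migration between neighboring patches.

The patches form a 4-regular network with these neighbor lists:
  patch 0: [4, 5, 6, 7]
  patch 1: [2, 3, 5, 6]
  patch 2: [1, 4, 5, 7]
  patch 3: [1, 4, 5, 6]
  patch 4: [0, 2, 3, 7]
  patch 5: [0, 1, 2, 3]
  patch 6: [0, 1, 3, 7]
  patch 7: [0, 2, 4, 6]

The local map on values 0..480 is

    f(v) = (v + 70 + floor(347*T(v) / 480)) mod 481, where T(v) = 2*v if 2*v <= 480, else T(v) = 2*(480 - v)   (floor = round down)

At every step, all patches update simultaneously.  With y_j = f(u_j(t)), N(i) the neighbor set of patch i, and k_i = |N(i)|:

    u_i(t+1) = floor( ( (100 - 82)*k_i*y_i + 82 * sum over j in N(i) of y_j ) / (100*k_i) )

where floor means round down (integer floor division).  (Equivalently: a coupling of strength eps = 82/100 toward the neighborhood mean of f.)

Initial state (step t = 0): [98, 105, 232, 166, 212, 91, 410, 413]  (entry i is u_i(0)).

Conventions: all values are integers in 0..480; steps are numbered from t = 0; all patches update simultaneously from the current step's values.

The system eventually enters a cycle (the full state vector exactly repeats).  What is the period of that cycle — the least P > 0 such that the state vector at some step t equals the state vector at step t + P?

Simulating step by step:
t=0: [98, 105, 232, 166, 212, 91, 410, 413]
t=1: [178, 268, 196, 254, 232, 312, 265, 155]
t=2: [191, 140, 198, 158, 173, 112, 194, 165]
t=3: [192, 265, 267, 252, 219, 266, 297, 126]
t=4: [177, 162, 199, 154, 179, 143, 184, 169]
t=5: [103, 284, 200, 275, 116, 282, 198, 33]
t=6: [208, 124, 181, 180, 208, 174, 174, 196]
t=7: [57, 85, 118, 107, 63, 111, 118, 61]
t=8: [271, 334, 281, 305, 269, 302, 276, 274]
t=9: [158, 149, 152, 150, 157, 149, 152, 160]
t=10: [448, 437, 444, 439, 449, 440, 445, 450]
t=11: [83, 85, 84, 85, 83, 85, 84, 83]
t=12: [274, 276, 275, 275, 274, 275, 275, 273]
t=13: [160, 159, 160, 159, 160, 159, 160, 160]
t=14: [460, 459, 459, 459, 460, 459, 459, 461]
t=15: [77, 78, 77, 77, 77, 77, 77, 77]
t=16: [258, 258, 258, 258, 258, 258, 258, 258]
t=17: [167, 167, 167, 167, 167, 167, 167, 167]
t=18: [478, 478, 478, 478, 478, 478, 478, 478]
t=19: [69, 69, 69, 69, 69, 69, 69, 69]
t=20: [238, 238, 238, 238, 238, 238, 238, 238]
t=21: [171, 171, 171, 171, 171, 171, 171, 171]
t=22: [7, 7, 7, 7, 7, 7, 7, 7]
t=23: [87, 87, 87, 87, 87, 87, 87, 87]
t=24: [282, 282, 282, 282, 282, 282, 282, 282]
t=25: [157, 157, 157, 157, 157, 157, 157, 157]
t=26: [453, 453, 453, 453, 453, 453, 453, 453]
t=27: [81, 81, 81, 81, 81, 81, 81, 81]
t=28: [268, 268, 268, 268, 268, 268, 268, 268]
t=29: [163, 163, 163, 163, 163, 163, 163, 163]
t=30: [468, 468, 468, 468, 468, 468, 468, 468]
t=31: [74, 74, 74, 74, 74, 74, 74, 74]
t=32: [250, 250, 250, 250, 250, 250, 250, 250]
t=33: [171, 171, 171, 171, 171, 171, 171, 171]

Answer: 12
Key observation: The state at step 21, [171, 171, 171, 171, 171, 171, 171, 171], reappears at step 33 — and no state repeats earlier — so the cycle the system enters has period 12.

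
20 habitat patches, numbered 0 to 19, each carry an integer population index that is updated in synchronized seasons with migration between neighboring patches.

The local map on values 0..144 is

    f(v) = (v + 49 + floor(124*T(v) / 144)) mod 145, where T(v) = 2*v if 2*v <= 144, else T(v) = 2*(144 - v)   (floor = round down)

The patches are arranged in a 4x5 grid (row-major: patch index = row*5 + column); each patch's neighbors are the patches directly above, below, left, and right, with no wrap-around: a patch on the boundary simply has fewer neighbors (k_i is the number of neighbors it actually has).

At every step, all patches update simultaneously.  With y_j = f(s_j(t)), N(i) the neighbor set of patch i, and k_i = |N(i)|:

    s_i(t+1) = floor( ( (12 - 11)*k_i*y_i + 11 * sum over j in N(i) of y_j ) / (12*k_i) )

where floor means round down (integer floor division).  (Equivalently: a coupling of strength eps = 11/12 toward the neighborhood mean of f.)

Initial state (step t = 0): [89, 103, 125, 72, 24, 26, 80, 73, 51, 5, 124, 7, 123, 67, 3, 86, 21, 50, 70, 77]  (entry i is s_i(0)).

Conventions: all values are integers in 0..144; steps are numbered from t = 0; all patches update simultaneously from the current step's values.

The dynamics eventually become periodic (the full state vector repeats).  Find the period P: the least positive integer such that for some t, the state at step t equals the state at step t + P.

Simulating step by step:
t=0: [89, 103, 125, 72, 24, 26, 80, 73, 51, 5, 124, 7, 123, 67, 3, 86, 21, 50, 70, 77]
t=1: [97, 80, 89, 74, 83, 84, 91, 67, 83, 70, 89, 80, 72, 65, 79, 84, 69, 83, 75, 77]
t=2: [91, 85, 92, 90, 95, 85, 90, 90, 89, 92, 91, 91, 89, 94, 90, 89, 92, 95, 89, 95]
t=3: [89, 86, 87, 85, 85, 86, 88, 86, 85, 85, 87, 86, 85, 86, 84, 85, 85, 86, 83, 86]
t=4: [88, 88, 89, 89, 90, 88, 88, 89, 89, 90, 89, 89, 89, 90, 89, 89, 89, 90, 89, 91]
t=5: [88, 87, 87, 87, 87, 87, 87, 87, 87, 87, 87, 87, 87, 87, 86, 87, 87, 87, 86, 86]
t=6: [88, 88, 89, 89, 89, 88, 89, 89, 89, 89, 89, 89, 89, 89, 89, 89, 89, 89, 89, 89]
t=7: [88, 87, 87, 87, 87, 87, 87, 87, 87, 87, 87, 87, 87, 87, 87, 87, 87, 87, 87, 87]
t=8: [88, 88, 89, 89, 89, 88, 89, 89, 89, 89, 89, 89, 89, 89, 89, 89, 89, 89, 89, 89]

Answer: 2
Key observation: The state at step 6, [88, 88, 89, 89, 89, 88, 89, 89, 89, 89, 89, 89, 89, 89, 89, 89, 89, 89, 89, 89], reappears at step 8 — and no state repeats earlier — so the cycle the system enters has period 2.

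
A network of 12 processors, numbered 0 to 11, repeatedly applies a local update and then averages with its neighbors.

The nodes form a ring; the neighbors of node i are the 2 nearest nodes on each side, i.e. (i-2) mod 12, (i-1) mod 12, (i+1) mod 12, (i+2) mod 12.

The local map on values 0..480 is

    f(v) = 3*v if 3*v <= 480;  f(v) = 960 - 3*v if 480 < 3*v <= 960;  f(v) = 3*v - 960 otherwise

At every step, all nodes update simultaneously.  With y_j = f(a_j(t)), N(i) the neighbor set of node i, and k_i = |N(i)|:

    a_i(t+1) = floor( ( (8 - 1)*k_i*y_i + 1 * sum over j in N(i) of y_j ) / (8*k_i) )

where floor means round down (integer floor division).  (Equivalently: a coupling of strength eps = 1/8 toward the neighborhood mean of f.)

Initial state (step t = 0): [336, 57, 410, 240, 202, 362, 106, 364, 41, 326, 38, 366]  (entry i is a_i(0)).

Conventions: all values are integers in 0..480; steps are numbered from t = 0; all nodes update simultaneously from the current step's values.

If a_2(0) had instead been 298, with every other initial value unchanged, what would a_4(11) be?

Simulating step by step:
t=0: [336, 57, 298, 240, 202, 362, 106, 364, 41, 326, 38, 366]
t=1: [57, 165, 83, 232, 333, 142, 301, 133, 125, 31, 109, 131]
t=2: [194, 440, 247, 267, 65, 396, 88, 378, 355, 128, 318, 376]
t=3: [354, 343, 225, 170, 197, 224, 252, 182, 117, 350, 37, 182]
t=4: [116, 99, 280, 425, 361, 296, 222, 391, 332, 119, 127, 373]
t=5: [334, 289, 138, 294, 132, 92, 271, 210, 70, 337, 361, 182]
t=6: [69, 111, 381, 105, 375, 271, 166, 310, 204, 78, 130, 371]
t=7: [214, 318, 192, 301, 178, 159, 425, 63, 339, 233, 370, 170]
t=8: [309, 43, 361, 90, 411, 448, 311, 200, 78, 254, 165, 416]
t=9: [60, 135, 129, 264, 264, 365, 62, 341, 237, 215, 430, 277]
t=10: [196, 381, 367, 181, 174, 136, 181, 82, 245, 299, 316, 151]
t=11: [350, 203, 167, 401, 426, 404, 406, 250, 219, 84, 45, 416]

Answer: a_4(11) = 426
Key observation: This trace re-runs the system from the modified initial state.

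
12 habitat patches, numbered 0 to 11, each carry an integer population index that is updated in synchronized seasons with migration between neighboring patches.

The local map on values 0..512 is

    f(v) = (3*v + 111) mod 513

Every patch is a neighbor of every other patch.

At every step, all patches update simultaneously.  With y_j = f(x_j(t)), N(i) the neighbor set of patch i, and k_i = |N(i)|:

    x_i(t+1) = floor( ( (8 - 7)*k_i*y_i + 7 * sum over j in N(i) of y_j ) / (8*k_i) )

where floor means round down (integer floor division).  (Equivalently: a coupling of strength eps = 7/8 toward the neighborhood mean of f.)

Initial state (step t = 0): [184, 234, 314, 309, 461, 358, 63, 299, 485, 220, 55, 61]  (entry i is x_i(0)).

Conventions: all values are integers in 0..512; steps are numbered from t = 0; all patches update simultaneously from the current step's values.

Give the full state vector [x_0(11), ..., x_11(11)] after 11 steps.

Answer: [444, 444, 444, 444, 444, 444, 444, 444, 444, 444, 444, 444]

Derivation:
t=0: [184, 234, 314, 309, 461, 358, 63, 299, 485, 220, 55, 61]
t=1: [226, 233, 221, 220, 241, 227, 233, 242, 221, 231, 232, 233]
t=2: [287, 288, 286, 286, 289, 287, 288, 289, 286, 288, 288, 288]
t=3: [460, 460, 460, 460, 460, 460, 460, 460, 460, 460, 460, 460]
t=4: [465, 465, 465, 465, 465, 465, 465, 465, 465, 465, 465, 465]
t=5: [480, 480, 480, 480, 480, 480, 480, 480, 480, 480, 480, 480]
t=6: [12, 12, 12, 12, 12, 12, 12, 12, 12, 12, 12, 12]
t=7: [147, 147, 147, 147, 147, 147, 147, 147, 147, 147, 147, 147]
t=8: [39, 39, 39, 39, 39, 39, 39, 39, 39, 39, 39, 39]
t=9: [228, 228, 228, 228, 228, 228, 228, 228, 228, 228, 228, 228]
t=10: [282, 282, 282, 282, 282, 282, 282, 282, 282, 282, 282, 282]
t=11: [444, 444, 444, 444, 444, 444, 444, 444, 444, 444, 444, 444]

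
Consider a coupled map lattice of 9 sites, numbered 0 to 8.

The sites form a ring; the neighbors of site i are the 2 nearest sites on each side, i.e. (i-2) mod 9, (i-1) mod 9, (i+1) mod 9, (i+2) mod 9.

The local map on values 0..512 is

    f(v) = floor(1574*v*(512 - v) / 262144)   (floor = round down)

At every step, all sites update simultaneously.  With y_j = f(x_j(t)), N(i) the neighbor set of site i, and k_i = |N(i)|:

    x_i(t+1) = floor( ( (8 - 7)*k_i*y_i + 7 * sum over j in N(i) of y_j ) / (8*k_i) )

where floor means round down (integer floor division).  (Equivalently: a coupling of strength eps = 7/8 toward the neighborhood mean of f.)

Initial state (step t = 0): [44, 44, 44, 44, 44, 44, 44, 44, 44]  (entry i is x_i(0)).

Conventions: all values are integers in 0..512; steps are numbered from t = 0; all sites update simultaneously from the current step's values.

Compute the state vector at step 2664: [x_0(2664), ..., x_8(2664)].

Answer: [293, 293, 293, 293, 293, 293, 293, 293, 293]
Key observation: The state at step 7, [385, 385, 385, 385, 385, 385, 385, 385, 385], reappears at step 9: the system is in a cycle of period 2 from step 7 on.  Therefore the state at step 2664 equals the state at step 7 + ((2664 - 7) mod 2) = 8, which is [293, 293, 293, 293, 293, 293, 293, 293, 293].

Derivation:
t=0: [44, 44, 44, 44, 44, 44, 44, 44, 44]
t=1: [123, 123, 123, 123, 123, 123, 123, 123, 123]
t=2: [287, 287, 287, 287, 287, 287, 287, 287, 287]
t=3: [387, 387, 387, 387, 387, 387, 387, 387, 387]
t=4: [290, 290, 290, 290, 290, 290, 290, 290, 290]
t=5: [386, 386, 386, 386, 386, 386, 386, 386, 386]
t=6: [292, 292, 292, 292, 292, 292, 292, 292, 292]
t=7: [385, 385, 385, 385, 385, 385, 385, 385, 385]
t=8: [293, 293, 293, 293, 293, 293, 293, 293, 293]
t=9: [385, 385, 385, 385, 385, 385, 385, 385, 385]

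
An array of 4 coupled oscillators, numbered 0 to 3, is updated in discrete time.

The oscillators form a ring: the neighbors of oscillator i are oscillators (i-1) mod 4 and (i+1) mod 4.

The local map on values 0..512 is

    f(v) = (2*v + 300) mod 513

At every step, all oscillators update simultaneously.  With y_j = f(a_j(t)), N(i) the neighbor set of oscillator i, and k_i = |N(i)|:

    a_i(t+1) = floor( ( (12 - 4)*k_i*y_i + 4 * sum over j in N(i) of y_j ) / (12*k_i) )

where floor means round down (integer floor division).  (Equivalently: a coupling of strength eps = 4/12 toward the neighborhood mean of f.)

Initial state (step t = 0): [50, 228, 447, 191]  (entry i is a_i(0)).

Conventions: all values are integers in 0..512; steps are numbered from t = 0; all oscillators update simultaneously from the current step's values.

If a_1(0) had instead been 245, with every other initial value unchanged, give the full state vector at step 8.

Simulating step by step:
t=0: [50, 245, 447, 191]
t=1: [341, 279, 186, 207]
t=2: [403, 334, 197, 238]
t=3: [173, 346, 240, 218]
t=4: [205, 386, 295, 215]
t=5: [175, 126, 295, 240]
t=6: [142, 111, 302, 263]
t=7: [101, 83, 314, 285]
t=8: [471, 463, 413, 390]

Answer: [471, 463, 413, 390]
Key observation: This trace re-runs the system from the modified initial state.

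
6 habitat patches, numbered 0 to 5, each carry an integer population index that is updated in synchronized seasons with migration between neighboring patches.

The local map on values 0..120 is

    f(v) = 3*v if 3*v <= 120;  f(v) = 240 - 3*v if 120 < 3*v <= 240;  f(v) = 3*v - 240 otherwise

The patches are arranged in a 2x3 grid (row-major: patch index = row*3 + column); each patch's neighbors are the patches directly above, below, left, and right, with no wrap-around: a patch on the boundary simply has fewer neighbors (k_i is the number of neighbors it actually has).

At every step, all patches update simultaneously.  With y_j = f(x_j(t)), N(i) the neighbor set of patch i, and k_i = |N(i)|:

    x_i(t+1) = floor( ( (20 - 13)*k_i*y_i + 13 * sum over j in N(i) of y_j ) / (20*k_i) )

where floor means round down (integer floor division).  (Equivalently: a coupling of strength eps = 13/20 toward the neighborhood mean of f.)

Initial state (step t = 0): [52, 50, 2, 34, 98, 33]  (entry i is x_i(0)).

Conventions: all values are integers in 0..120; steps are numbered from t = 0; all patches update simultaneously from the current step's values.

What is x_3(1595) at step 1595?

Simulating step by step:
t=0: [52, 50, 2, 34, 98, 33]
t=1: [91, 62, 63, 80, 81, 54]
t=2: [29, 37, 60, 11, 29, 44]
t=3: [77, 89, 92, 68, 85, 85]
t=4: [23, 22, 26, 20, 22, 21]
t=5: [65, 69, 69, 64, 64, 68]
t=6: [42, 38, 33, 47, 42, 38]
t=7: [109, 110, 108, 108, 110, 109]
t=8: [87, 88, 86, 86, 88, 87]
t=9: [21, 22, 20, 20, 22, 21]
t=10: [63, 64, 62, 62, 64, 63]
t=11: [51, 49, 51, 51, 49, 51]
t=12: [88, 90, 88, 88, 90, 88]
t=13: [25, 27, 25, 25, 27, 25]
t=14: [76, 78, 76, 76, 78, 76]
t=15: [10, 8, 10, 10, 8, 10]
t=16: [28, 26, 28, 28, 26, 28]
t=17: [82, 80, 82, 82, 80, 82]
t=18: [4, 2, 4, 4, 2, 4]
t=19: [10, 8, 10, 10, 8, 10]

Answer: x_3(1595) = 10
Key observation: The state at step 15, [10, 8, 10, 10, 8, 10], reappears at step 19: the system is in a cycle of period 4 from step 15 on.  Therefore the state at step 1595 equals the state at step 15 + ((1595 - 15) mod 4) = 15, which is [10, 8, 10, 10, 8, 10].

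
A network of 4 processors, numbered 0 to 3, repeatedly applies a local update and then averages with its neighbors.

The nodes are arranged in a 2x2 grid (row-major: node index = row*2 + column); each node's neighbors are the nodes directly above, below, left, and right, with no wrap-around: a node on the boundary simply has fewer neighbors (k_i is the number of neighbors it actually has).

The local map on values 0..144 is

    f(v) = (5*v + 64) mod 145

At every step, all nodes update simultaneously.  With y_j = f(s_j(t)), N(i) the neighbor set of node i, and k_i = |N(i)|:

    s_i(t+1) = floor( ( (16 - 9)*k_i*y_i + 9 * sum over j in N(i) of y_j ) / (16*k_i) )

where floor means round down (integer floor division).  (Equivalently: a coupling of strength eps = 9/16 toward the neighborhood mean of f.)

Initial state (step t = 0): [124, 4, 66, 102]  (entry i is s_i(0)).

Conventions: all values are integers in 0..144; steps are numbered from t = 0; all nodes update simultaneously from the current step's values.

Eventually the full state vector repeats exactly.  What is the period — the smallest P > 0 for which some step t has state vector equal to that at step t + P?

Simulating step by step:
t=0: [124, 4, 66, 102]
t=1: [98, 105, 113, 113]
t=2: [68, 51, 68, 37]
t=3: [90, 74, 111, 85]
t=4: [86, 100, 54, 75]
t=5: [74, 74, 36, 50]
t=6: [131, 110, 90, 78]
t=7: [92, 59, 79, 40]
t=8: [65, 88, 69, 78]
t=9: [96, 63, 85, 61]
t=10: [87, 91, 76, 74]
t=11: [54, 95, 62, 89]
t=12: [72, 78, 69, 85]
t=13: [97, 61, 104, 62]
t=14: [73, 90, 57, 60]
t=15: [99, 94, 85, 71]
t=16: [97, 114, 94, 99]
t=17: [92, 90, 110, 97]
t=18: [70, 91, 71, 81]
t=19: [114, 81, 100, 74]
t=20: [69, 70, 112, 108]
t=21: [99, 94, 59, 57]
t=22: [101, 94, 81, 73]
t=23: [96, 120, 91, 98]
t=24: [94, 100, 100, 99]
t=25: [115, 119, 119, 126]
t=26: [70, 83, 83, 94]
t=27: [79, 81, 81, 68]
t=28: [29, 53, 53, 69]
t=29: [49, 68, 68, 74]
t=30: [72, 95, 95, 127]
t=31: [117, 116, 116, 110]
t=32: [66, 56, 56, 50]
t=33: [75, 59, 59, 40]
t=34: [40, 64, 64, 90]
t=35: [104, 96, 96, 87]
t=36: [63, 66, 66, 89]
t=37: [97, 91, 91, 90]
t=38: [97, 91, 91, 81]
t=39: [97, 78, 78, 62]
t=40: [60, 64, 64, 47]
t=41: [85, 64, 64, 56]
t=42: [76, 71, 71, 76]
t=43: [76, 61, 61, 76]
t=44: [48, 39, 39, 48]
t=45: [70, 57, 57, 70]
t=46: [87, 95, 95, 87]
t=47: [86, 81, 81, 86]
t=48: [44, 48, 48, 44]
t=49: [68, 84, 84, 68]
t=50: [77, 85, 85, 77]
t=51: [36, 31, 31, 36]
t=52: [84, 88, 88, 84]
t=53: [60, 57, 57, 60]
t=54: [65, 67, 67, 65]
t=55: [104, 103, 103, 104]
t=56: [82, 65, 65, 82]
t=57: [72, 65, 65, 72]
t=58: [114, 118, 118, 114]
t=59: [65, 62, 62, 65]
t=60: [90, 92, 92, 90]
t=61: [84, 83, 83, 84]
t=62: [46, 46, 46, 46]
t=63: [4, 4, 4, 4]
t=64: [84, 84, 84, 84]
t=65: [49, 49, 49, 49]
t=66: [19, 19, 19, 19]
t=67: [14, 14, 14, 14]
t=68: [134, 134, 134, 134]
t=69: [9, 9, 9, 9]
t=70: [109, 109, 109, 109]
t=71: [29, 29, 29, 29]
t=72: [64, 64, 64, 64]
t=73: [94, 94, 94, 94]
t=74: [99, 99, 99, 99]
t=75: [124, 124, 124, 124]
t=76: [104, 104, 104, 104]
t=77: [4, 4, 4, 4]

Answer: 14
Key observation: The state at step 63, [4, 4, 4, 4], reappears at step 77 — and no state repeats earlier — so the cycle the system enters has period 14.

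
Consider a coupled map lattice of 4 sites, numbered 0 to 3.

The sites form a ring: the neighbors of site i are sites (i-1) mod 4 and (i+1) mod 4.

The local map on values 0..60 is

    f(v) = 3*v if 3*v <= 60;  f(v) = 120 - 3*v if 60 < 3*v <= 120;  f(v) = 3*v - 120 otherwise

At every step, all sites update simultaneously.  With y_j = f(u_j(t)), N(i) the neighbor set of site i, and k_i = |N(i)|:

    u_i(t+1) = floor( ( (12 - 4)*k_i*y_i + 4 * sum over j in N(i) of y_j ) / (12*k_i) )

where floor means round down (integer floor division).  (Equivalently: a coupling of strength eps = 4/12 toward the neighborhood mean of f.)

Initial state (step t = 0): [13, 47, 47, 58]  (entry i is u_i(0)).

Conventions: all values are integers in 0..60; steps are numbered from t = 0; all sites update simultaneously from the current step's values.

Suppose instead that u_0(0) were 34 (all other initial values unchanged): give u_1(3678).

Answer: u_1(3678) = 12
Key observation: The state at step 9, [36, 36, 36, 36], reappears at step 11: the system is in a cycle of period 2 from step 9 on.  Therefore the state at step 3678 equals the state at step 9 + ((3678 - 9) mod 2) = 10, which is [12, 12, 12, 12].

Derivation:
t=0: [34, 47, 47, 58]
t=1: [24, 20, 26, 42]
t=2: [43, 55, 39, 19]
t=3: [23, 32, 19, 40]
t=4: [38, 34, 42, 18]
t=5: [16, 14, 16, 38]
t=6: [40, 44, 40, 20]
t=7: [12, 8, 12, 40]
t=8: [28, 28, 28, 12]
t=9: [36, 36, 36, 36]
t=10: [12, 12, 12, 12]
t=11: [36, 36, 36, 36]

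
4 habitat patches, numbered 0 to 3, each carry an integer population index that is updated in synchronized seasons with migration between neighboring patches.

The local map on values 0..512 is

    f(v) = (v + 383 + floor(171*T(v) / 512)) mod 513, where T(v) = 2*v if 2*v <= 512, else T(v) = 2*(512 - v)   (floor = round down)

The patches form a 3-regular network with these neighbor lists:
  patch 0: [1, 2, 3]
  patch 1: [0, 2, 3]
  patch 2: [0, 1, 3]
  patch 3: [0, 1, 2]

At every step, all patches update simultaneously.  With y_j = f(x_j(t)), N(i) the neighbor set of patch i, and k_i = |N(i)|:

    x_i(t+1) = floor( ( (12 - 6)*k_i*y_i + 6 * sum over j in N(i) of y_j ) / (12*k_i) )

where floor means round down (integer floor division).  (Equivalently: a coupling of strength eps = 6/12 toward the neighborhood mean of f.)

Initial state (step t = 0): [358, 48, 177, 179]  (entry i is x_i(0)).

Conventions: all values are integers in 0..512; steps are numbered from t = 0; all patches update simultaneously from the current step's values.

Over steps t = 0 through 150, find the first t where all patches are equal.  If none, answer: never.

Answer: 4
Key observation: Synchronization is absorbing here: once all patches are equal they stay equal, and step 4 is the first all-equal step.

Derivation:
t=0: [358, 48, 177, 179]  (not all equal)
t=1: [297, 342, 242, 243]  (not all equal)
t=2: [300, 305, 288, 288]  (not all equal)
t=3: [310, 310, 308, 308]  (not all equal)
t=4: [314, 314, 314, 314]  (all equal)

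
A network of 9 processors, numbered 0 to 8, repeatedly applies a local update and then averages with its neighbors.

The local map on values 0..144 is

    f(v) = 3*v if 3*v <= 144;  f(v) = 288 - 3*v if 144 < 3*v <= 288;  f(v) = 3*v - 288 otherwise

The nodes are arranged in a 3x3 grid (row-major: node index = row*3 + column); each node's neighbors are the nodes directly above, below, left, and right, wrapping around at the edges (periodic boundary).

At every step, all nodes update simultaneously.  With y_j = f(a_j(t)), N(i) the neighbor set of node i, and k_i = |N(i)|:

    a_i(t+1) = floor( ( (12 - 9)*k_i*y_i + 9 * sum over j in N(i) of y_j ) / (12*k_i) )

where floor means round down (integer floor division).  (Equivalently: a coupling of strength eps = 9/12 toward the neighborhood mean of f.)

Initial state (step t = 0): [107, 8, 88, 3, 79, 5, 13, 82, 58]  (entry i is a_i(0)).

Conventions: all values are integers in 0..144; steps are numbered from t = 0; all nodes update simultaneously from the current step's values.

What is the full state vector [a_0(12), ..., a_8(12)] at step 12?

Simulating step by step:
t=0: [107, 8, 88, 3, 79, 5, 13, 82, 58]
t=1: [26, 34, 40, 28, 29, 40, 46, 53, 51]
t=2: [102, 103, 111, 100, 103, 109, 114, 118, 128]
t=3: [29, 33, 43, 27, 31, 42, 49, 52, 62]
t=4: [106, 107, 109, 104, 105, 107, 110, 114, 124]
t=5: [33, 36, 43, 30, 33, 40, 46, 48, 52]
t=6: [111, 115, 118, 108, 111, 114, 121, 125, 132]
t=7: [55, 59, 66, 50, 55, 61, 70, 75, 79]
t=8: [108, 102, 95, 114, 108, 101, 89, 83, 75]
t=9: [27, 25, 25, 33, 32, 33, 41, 35, 30]
t=10: [90, 85, 83, 99, 94, 92, 101, 98, 97]
t=11: [22, 21, 22, 11, 12, 13, 10, 12, 14]
t=12: [52, 54, 55, 40, 41, 42, 40, 41, 42]

Answer: [52, 54, 55, 40, 41, 42, 40, 41, 42]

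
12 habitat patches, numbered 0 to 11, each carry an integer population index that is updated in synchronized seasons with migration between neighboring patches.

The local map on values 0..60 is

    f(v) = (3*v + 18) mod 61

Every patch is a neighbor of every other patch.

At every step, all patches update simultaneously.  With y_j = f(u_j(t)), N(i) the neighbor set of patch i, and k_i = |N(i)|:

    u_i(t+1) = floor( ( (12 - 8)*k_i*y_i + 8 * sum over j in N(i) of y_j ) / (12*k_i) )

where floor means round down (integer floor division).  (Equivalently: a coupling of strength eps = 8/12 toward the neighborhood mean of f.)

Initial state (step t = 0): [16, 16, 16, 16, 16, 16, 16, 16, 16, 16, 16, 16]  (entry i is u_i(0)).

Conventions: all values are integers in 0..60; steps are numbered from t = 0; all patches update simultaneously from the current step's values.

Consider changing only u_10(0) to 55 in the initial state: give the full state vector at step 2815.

Answer: [41, 41, 41, 41, 41, 41, 41, 41, 41, 41, 41, 41]
Key observation: The state at step 2, [29, 29, 29, 29, 29, 29, 29, 29, 29, 29, 29, 29], reappears at step 12: the system is in a cycle of period 10 from step 2 on.  Therefore the state at step 2815 equals the state at step 2 + ((2815 - 2) mod 10) = 5, which is [41, 41, 41, 41, 41, 41, 41, 41, 41, 41, 41, 41].

Derivation:
t=0: [16, 16, 16, 16, 16, 16, 16, 16, 16, 16, 55, 16]
t=1: [4, 4, 4, 4, 4, 4, 4, 4, 4, 4, 3, 4]
t=2: [29, 29, 29, 29, 29, 29, 29, 29, 29, 29, 29, 29]
t=3: [44, 44, 44, 44, 44, 44, 44, 44, 44, 44, 44, 44]
t=4: [28, 28, 28, 28, 28, 28, 28, 28, 28, 28, 28, 28]
t=5: [41, 41, 41, 41, 41, 41, 41, 41, 41, 41, 41, 41]
t=6: [19, 19, 19, 19, 19, 19, 19, 19, 19, 19, 19, 19]
t=7: [14, 14, 14, 14, 14, 14, 14, 14, 14, 14, 14, 14]
t=8: [60, 60, 60, 60, 60, 60, 60, 60, 60, 60, 60, 60]
t=9: [15, 15, 15, 15, 15, 15, 15, 15, 15, 15, 15, 15]
t=10: [2, 2, 2, 2, 2, 2, 2, 2, 2, 2, 2, 2]
t=11: [24, 24, 24, 24, 24, 24, 24, 24, 24, 24, 24, 24]
t=12: [29, 29, 29, 29, 29, 29, 29, 29, 29, 29, 29, 29]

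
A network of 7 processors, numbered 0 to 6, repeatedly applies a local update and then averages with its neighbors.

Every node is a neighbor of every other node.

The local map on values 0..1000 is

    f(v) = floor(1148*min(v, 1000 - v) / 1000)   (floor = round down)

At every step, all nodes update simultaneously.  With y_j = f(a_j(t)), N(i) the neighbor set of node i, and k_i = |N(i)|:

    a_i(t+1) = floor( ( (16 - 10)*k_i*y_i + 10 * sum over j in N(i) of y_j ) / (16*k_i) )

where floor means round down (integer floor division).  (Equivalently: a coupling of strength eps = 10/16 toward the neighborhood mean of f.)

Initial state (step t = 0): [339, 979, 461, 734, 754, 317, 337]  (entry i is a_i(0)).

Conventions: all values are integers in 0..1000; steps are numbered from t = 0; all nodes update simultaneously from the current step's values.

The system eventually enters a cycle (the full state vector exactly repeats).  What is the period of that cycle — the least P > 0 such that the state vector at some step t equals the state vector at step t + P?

Simulating step by step:
t=0: [339, 979, 461, 734, 754, 317, 337]
t=1: [342, 243, 380, 319, 313, 335, 341]
t=2: [377, 346, 389, 370, 368, 375, 377]
t=3: [427, 418, 431, 425, 425, 427, 427]
t=4: [488, 485, 489, 487, 487, 488, 488]
t=5: [559, 558, 559, 559, 559, 559, 559]
t=6: [506, 506, 506, 506, 506, 506, 506]
t=7: [567, 567, 567, 567, 567, 567, 567]
t=8: [497, 497, 497, 497, 497, 497, 497]
t=9: [570, 570, 570, 570, 570, 570, 570]
t=10: [493, 493, 493, 493, 493, 493, 493]
t=11: [565, 565, 565, 565, 565, 565, 565]
t=12: [499, 499, 499, 499, 499, 499, 499]
t=13: [572, 572, 572, 572, 572, 572, 572]
t=14: [491, 491, 491, 491, 491, 491, 491]
t=15: [563, 563, 563, 563, 563, 563, 563]
t=16: [501, 501, 501, 501, 501, 501, 501]
t=17: [572, 572, 572, 572, 572, 572, 572]

Answer: 4
Key observation: The state at step 13, [572, 572, 572, 572, 572, 572, 572], reappears at step 17 — and no state repeats earlier — so the cycle the system enters has period 4.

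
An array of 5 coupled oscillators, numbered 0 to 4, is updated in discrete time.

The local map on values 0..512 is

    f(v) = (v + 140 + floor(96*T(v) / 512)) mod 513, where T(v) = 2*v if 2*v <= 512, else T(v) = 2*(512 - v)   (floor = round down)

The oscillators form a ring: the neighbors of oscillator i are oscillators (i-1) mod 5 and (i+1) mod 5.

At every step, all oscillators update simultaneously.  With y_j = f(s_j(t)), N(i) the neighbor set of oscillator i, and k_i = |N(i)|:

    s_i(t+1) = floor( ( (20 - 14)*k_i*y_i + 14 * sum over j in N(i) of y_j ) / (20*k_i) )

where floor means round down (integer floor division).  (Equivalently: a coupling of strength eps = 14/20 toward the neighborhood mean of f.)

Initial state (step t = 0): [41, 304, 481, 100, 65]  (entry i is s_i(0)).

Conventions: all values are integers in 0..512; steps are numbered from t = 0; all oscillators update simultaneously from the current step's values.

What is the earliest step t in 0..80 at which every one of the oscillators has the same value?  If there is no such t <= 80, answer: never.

Simulating step by step:
t=0: [41, 304, 481, 100, 65]  (not all equal)
t=1: [142, 112, 135, 204, 234]  (not all equal)
t=2: [364, 319, 347, 401, 402]  (not all equal)
t=3: [44, 33, 40, 57, 61]  (not all equal)
t=4: [202, 193, 199, 211, 213]  (not all equal)
t=5: [418, 412, 416, 424, 426]  (not all equal)
t=6: [80, 78, 79, 82, 82]  (not all equal)
t=7: [249, 248, 249, 250, 251]  (not all equal)
t=8: [482, 481, 482, 483, 483]  (not all equal)
t=9: [119, 119, 119, 120, 120]  (not all equal)
t=10: [303, 303, 303, 304, 304]  (not all equal)
t=11: [8, 8, 8, 8, 8]  (all equal)

Answer: 11
Key observation: Synchronization is absorbing here: once all oscillators are equal they stay equal, and step 11 is the first all-equal step.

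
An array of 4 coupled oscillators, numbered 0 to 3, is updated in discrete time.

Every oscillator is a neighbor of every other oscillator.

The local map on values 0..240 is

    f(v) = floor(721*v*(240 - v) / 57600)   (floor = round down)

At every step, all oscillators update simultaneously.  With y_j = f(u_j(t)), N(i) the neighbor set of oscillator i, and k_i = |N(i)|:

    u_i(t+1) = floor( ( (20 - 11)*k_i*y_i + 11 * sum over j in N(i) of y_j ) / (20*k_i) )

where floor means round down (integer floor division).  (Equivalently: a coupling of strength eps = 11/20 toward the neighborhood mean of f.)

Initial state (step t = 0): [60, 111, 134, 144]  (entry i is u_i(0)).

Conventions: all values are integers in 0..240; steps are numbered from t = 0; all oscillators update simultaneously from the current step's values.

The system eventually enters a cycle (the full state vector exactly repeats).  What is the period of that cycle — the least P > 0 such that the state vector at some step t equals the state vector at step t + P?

Simulating step by step:
t=0: [60, 111, 134, 144]
t=1: [157, 169, 168, 167]
t=2: [156, 152, 153, 153]
t=3: [165, 166, 165, 165]
t=4: [153, 153, 153, 153]
t=5: [166, 166, 166, 166]
t=6: [153, 153, 153, 153]

Answer: 2
Key observation: The state at step 4, [153, 153, 153, 153], reappears at step 6 — and no state repeats earlier — so the cycle the system enters has period 2.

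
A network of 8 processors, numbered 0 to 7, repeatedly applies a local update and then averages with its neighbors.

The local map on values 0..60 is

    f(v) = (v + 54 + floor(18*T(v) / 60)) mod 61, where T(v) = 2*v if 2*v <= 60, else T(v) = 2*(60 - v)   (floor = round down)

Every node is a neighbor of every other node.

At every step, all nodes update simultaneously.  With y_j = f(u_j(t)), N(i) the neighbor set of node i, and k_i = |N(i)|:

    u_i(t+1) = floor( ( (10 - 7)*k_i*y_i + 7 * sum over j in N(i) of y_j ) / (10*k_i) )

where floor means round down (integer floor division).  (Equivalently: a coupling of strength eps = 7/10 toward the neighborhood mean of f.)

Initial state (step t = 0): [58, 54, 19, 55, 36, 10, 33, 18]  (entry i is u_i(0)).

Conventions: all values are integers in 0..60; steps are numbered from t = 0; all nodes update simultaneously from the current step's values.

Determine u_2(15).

Simulating step by step:
t=0: [58, 54, 19, 55, 36, 10, 33, 18]
t=1: [39, 39, 33, 39, 37, 30, 37, 33]
t=2: [43, 43, 42, 43, 42, 42, 42, 42]
t=3: [45, 45, 45, 45, 45, 45, 45, 45]
t=4: [47, 47, 47, 47, 47, 47, 47, 47]
t=5: [47, 47, 47, 47, 47, 47, 47, 47]
t=6: [47, 47, 47, 47, 47, 47, 47, 47]
t=7: [47, 47, 47, 47, 47, 47, 47, 47]
t=8: [47, 47, 47, 47, 47, 47, 47, 47]
t=9: [47, 47, 47, 47, 47, 47, 47, 47]
t=10: [47, 47, 47, 47, 47, 47, 47, 47]
t=11: [47, 47, 47, 47, 47, 47, 47, 47]
t=12: [47, 47, 47, 47, 47, 47, 47, 47]
t=13: [47, 47, 47, 47, 47, 47, 47, 47]
t=14: [47, 47, 47, 47, 47, 47, 47, 47]
t=15: [47, 47, 47, 47, 47, 47, 47, 47]

Answer: u_2(15) = 47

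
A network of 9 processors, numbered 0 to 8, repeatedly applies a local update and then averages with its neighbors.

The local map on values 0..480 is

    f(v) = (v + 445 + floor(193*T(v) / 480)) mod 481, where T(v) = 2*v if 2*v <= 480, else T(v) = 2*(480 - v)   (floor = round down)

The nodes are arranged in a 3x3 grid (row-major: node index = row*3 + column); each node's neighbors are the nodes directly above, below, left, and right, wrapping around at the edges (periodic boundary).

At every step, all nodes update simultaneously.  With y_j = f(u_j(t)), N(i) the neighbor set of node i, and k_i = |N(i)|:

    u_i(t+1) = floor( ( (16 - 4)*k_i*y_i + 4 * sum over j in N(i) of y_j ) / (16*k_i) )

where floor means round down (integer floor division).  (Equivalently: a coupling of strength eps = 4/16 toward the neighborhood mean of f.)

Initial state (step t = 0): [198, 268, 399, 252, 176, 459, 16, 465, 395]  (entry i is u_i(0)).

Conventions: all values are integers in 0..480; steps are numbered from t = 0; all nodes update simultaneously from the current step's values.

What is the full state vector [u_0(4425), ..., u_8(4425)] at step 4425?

Answer: [434, 434, 434, 434, 434, 434, 434, 434, 434]
Key observation: The state at step 4, [434, 434, 434, 434, 434, 434, 434, 434, 434], reappears at step 5: the system is in a cycle of period 1 from step 4 on.  Therefore the state at step 4425 equals the state at step 4 + ((4425 - 4) mod 1) = 4, which is [434, 434, 434, 434, 434, 434, 434, 434, 434].

Derivation:
t=0: [198, 268, 399, 252, 176, 459, 16, 465, 395]
t=1: [347, 393, 420, 393, 315, 425, 454, 429, 431]
t=2: [420, 425, 430, 425, 415, 431, 435, 432, 434]
t=3: [432, 432, 433, 433, 431, 433, 434, 433, 434]
t=4: [434, 434, 434, 434, 434, 434, 434, 434, 434]
t=5: [434, 434, 434, 434, 434, 434, 434, 434, 434]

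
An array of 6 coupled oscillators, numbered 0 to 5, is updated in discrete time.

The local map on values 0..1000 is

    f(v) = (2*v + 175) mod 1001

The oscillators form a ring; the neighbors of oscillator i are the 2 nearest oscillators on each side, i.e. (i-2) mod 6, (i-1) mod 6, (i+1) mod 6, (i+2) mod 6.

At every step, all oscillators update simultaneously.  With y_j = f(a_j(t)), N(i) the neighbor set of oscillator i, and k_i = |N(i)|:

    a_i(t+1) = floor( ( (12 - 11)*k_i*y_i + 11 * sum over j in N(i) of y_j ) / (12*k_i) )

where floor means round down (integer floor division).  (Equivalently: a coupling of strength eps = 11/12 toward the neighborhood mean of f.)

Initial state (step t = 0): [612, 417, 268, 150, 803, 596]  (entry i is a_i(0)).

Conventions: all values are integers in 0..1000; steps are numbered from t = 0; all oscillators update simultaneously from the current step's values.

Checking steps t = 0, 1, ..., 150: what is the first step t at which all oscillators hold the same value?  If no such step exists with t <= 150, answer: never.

Simulating step by step:
t=0: [612, 417, 268, 150, 803, 596]  (not all equal)
t=1: [460, 447, 439, 466, 511, 411]  (not all equal)
t=2: [308, 291, 110, 309, 302, 189]  (not all equal)
t=3: [635, 643, 747, 635, 645, 761]  (not all equal)
t=4: [561, 554, 470, 561, 554, 473]  (not all equal)
t=5: [207, 212, 274, 207, 212, 274]  (not all equal)
t=6: [655, 651, 604, 655, 651, 604]  (not all equal)
t=7: [433, 436, 471, 433, 436, 471]  (not all equal)
t=8: [77, 75, 49, 77, 75, 49]  (not all equal)
t=9: [301, 303, 322, 301, 303, 322]  (not all equal)
t=10: [798, 796, 782, 798, 796, 782]  (not all equal)
t=11: [753, 755, 765, 753, 755, 765]  (not all equal)
t=12: [692, 691, 683, 692, 691, 683]  (not all equal)
t=13: [548, 549, 555, 548, 549, 555]  (not all equal)
t=14: [277, 276, 272, 277, 276, 272]  (not all equal)
t=15: [723, 724, 727, 723, 724, 727]  (not all equal)
t=16: [624, 623, 621, 624, 623, 621]  (not all equal)
t=17: [418, 419, 420, 418, 419, 420]  (not all equal)
t=18: [12, 12, 11, 12, 12, 11]  (not all equal)
t=19: [198, 198, 198, 198, 198, 198]  (all equal)

Answer: 19
Key observation: Synchronization is absorbing here: once all oscillators are equal they stay equal, and step 19 is the first all-equal step.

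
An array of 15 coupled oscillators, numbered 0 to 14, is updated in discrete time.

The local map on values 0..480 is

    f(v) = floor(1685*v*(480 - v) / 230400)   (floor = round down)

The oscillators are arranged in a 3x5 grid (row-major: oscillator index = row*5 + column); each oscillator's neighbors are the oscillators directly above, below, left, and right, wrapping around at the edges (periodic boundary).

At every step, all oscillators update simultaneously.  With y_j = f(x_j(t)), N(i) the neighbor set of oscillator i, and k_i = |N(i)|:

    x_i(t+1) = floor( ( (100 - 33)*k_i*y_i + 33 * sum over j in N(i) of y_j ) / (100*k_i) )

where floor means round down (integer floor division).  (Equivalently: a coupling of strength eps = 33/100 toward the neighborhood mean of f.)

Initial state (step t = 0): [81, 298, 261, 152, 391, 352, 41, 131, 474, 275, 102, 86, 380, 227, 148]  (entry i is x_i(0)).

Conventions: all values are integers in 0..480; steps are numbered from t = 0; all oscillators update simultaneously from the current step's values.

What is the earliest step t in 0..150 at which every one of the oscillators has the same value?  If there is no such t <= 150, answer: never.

Answer: 32
Key observation: Synchronization is absorbing here: once all oscillators are equal they stay equal, and step 32 is the first all-equal step.

Derivation:
t=0: [81, 298, 261, 152, 391, 352, 41, 131, 474, 275, 102, 86, 380, 227, 148]  (not all equal)
t=1: [262, 350, 393, 335, 283, 307, 195, 293, 139, 355, 284, 255, 302, 365, 353]  (not all equal)
t=2: [405, 345, 289, 345, 390, 388, 398, 383, 346, 338, 400, 407, 376, 322, 338]  (not all equal)
t=3: [238, 316, 371, 340, 275, 261, 249, 285, 337, 334, 243, 235, 295, 357, 335]  (not all equal)
t=4: [416, 382, 324, 347, 398, 413, 415, 392, 353, 365, 415, 415, 386, 335, 362]  (not all equal)
t=5: [205, 261, 340, 332, 254, 209, 208, 264, 322, 294, 206, 208, 274, 340, 299]  (not all equal)
t=6: [413, 410, 365, 363, 409, 412, 413, 406, 374, 399, 410, 413, 401, 360, 394]  (not all equal)
t=7: [204, 215, 284, 300, 224, 206, 204, 231, 282, 236, 210, 205, 240, 299, 245]  (not all equal)
t=8: [412, 414, 408, 398, 416, 412, 412, 417, 407, 419, 414, 413, 416, 400, 418]  (not all equal)
t=9: [202, 201, 211, 230, 197, 202, 202, 197, 215, 190, 199, 201, 199, 225, 193]  (not all equal)
t=10: [409, 410, 413, 418, 407, 409, 409, 408, 414, 404, 408, 409, 409, 416, 406]  (not all equal)
t=11: [212, 209, 203, 193, 215, 213, 211, 211, 201, 219, 213, 211, 209, 197, 216]  (not all equal)
t=12: [415, 414, 411, 406, 415, 415, 414, 414, 410, 416, 415, 414, 413, 408, 416]  (not all equal)
t=13: [197, 199, 206, 214, 198, 196, 198, 200, 208, 195, 196, 199, 202, 211, 196]  (not all equal)
t=14: [407, 408, 411, 414, 408, 407, 408, 409, 412, 406, 407, 408, 410, 413, 407]  (not all equal)
t=15: [216, 213, 207, 201, 213, 216, 214, 210, 205, 217, 216, 213, 208, 203, 215]  (not all equal)
t=16: [416, 415, 413, 410, 415, 416, 415, 413, 412, 416, 416, 415, 413, 411, 415]  (not all equal)
t=17: [194, 197, 202, 206, 197, 194, 197, 201, 203, 195, 194, 197, 202, 205, 197]  (not all equal)
t=18: [405, 407, 409, 411, 407, 405, 407, 409, 410, 406, 405, 407, 409, 411, 407]  (not all equal)
t=19: [221, 217, 212, 208, 216, 221, 217, 212, 209, 218, 221, 217, 212, 208, 216]  (not all equal)
t=20: [417, 416, 415, 413, 416, 417, 416, 415, 414, 416, 417, 416, 415, 413, 416]  (not all equal)
t=21: [192, 194, 197, 200, 194, 192, 194, 196, 198, 194, 192, 194, 197, 200, 194]  (not all equal)
t=22: [404, 405, 407, 408, 405, 404, 405, 406, 407, 405, 404, 405, 407, 408, 405]  (not all equal)
t=23: [223, 221, 217, 215, 221, 223, 221, 218, 217, 221, 223, 221, 217, 215, 221]  (not all equal)
t=24: [418, 418, 417, 416, 417, 418, 418, 417, 416, 418, 418, 418, 417, 416, 417]  (not all equal)
t=25: [189, 189, 191, 193, 191, 189, 189, 191, 193, 189, 189, 189, 191, 193, 191]  (not all equal)
t=26: [402, 402, 403, 404, 403, 402, 402, 403, 404, 402, 402, 402, 403, 404, 403]  (not all equal)
t=27: [228, 228, 226, 224, 226, 229, 228, 226, 224, 228, 228, 228, 226, 224, 226]  (not all equal)
t=28: [419, 419, 419, 419, 419, 420, 419, 419, 419, 419, 419, 419, 419, 419, 419]  (not all equal)
t=29: [185, 186, 186, 186, 186, 184, 185, 186, 186, 185, 185, 186, 186, 186, 186]  (not all equal)
t=30: [398, 399, 399, 399, 399, 398, 398, 399, 399, 398, 398, 399, 399, 399, 399]  (not all equal)
t=31: [237, 236, 236, 236, 236, 238, 237, 236, 236, 237, 237, 236, 236, 236, 236]  (not all equal)
t=32: [421, 421, 421, 421, 421, 421, 421, 421, 421, 421, 421, 421, 421, 421, 421]  (all equal)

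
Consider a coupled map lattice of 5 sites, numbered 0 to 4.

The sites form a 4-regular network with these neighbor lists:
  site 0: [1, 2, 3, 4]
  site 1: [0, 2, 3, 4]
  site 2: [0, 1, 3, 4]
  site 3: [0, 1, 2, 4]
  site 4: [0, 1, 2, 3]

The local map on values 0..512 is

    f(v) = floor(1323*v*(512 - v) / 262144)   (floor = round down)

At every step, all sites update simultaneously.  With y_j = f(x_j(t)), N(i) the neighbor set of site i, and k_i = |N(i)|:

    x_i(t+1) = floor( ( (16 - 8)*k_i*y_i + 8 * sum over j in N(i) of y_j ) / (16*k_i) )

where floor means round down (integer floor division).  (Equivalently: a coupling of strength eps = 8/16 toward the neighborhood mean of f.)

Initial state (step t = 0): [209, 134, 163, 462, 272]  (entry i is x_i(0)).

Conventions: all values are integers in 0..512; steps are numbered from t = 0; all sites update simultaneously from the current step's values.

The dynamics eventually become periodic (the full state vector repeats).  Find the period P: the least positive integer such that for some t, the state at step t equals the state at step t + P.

Simulating step by step:
t=0: [209, 134, 163, 462, 272]
t=1: [282, 258, 270, 206, 286]
t=2: [326, 327, 327, 323, 326]
t=3: [306, 305, 305, 306, 306]
t=4: [318, 318, 318, 318, 318]
t=5: [311, 311, 311, 311, 311]
t=6: [315, 315, 315, 315, 315]
t=7: [313, 313, 313, 313, 313]
t=8: [314, 314, 314, 314, 314]
t=9: [313, 313, 313, 313, 313]

Answer: 2
Key observation: The state at step 7, [313, 313, 313, 313, 313], reappears at step 9 — and no state repeats earlier — so the cycle the system enters has period 2.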